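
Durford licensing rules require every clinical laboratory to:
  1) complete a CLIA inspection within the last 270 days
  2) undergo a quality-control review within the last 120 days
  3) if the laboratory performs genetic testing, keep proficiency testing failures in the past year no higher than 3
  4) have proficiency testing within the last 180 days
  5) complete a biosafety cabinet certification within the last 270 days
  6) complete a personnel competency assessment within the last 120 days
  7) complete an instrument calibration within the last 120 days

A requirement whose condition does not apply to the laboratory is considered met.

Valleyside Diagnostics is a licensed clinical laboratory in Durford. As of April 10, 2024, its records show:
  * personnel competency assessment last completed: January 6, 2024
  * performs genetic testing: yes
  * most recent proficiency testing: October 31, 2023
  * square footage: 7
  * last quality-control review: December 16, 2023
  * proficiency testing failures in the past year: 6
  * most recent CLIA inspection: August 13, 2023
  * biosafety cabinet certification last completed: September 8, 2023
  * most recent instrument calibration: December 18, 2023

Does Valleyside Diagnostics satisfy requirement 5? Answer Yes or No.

5. biosafety cabinet certification 215 days ago vs limit 270 → met

Yes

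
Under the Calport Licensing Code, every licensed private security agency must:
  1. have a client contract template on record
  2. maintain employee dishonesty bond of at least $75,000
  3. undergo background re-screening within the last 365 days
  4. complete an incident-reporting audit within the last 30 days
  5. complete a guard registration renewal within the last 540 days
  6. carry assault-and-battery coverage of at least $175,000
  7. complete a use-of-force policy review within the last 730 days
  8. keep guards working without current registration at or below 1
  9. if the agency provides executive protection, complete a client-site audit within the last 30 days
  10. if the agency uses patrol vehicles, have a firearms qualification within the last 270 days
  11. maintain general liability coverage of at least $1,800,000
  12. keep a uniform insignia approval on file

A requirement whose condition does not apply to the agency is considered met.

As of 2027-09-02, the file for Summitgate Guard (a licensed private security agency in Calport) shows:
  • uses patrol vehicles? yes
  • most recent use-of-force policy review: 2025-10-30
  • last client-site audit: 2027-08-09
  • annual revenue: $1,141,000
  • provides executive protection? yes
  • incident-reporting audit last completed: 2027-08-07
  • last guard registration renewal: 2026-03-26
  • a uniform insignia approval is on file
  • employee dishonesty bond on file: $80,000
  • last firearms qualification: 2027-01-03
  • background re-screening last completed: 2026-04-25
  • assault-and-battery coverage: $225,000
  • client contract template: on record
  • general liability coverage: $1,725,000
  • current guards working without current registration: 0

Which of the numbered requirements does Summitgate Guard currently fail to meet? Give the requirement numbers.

1. client contract template present → met
2. employee dishonesty bond $80,000 ≥ $75,000 → met
3. background re-screening 495 days ago vs limit 365 → not met
4. incident-reporting audit 26 days ago vs limit 30 → met
5. guard registration renewal 525 days ago vs limit 540 → met
6. assault-and-battery coverage $225,000 ≥ $175,000 → met
7. use-of-force policy review 672 days ago vs limit 730 → met
8. guards working without current registration 0 ≤ 1 → met
9. condition 'provides executive protection' holds; client-site audit 24 days ago vs limit 30 → met
10. condition 'uses patrol vehicles' holds; firearms qualification 242 days ago vs limit 270 → met
11. general liability coverage $1,725,000 < $1,800,000 → not met
12. uniform insignia approval present → met
Not met: 3, 11

3, 11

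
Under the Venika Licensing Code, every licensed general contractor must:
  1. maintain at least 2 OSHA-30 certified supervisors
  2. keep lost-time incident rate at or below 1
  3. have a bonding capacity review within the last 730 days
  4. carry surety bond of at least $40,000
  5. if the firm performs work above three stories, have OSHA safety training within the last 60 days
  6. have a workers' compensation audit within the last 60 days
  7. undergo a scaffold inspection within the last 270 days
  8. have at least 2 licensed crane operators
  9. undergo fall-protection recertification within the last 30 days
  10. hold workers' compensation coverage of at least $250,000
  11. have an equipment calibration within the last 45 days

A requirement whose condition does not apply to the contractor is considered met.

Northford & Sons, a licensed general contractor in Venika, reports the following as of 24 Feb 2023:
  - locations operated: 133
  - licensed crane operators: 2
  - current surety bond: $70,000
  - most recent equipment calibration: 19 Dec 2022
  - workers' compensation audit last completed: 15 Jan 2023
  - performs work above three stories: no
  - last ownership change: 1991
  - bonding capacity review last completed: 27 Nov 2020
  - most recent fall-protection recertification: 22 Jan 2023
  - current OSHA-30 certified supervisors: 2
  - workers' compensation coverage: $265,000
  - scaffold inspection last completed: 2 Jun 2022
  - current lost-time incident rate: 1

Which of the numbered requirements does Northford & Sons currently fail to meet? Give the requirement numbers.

3, 9, 11

1. OSHA-30 certified supervisors 2 ≥ 2 → met
2. lost-time incident rate 1 ≤ 1 → met
3. bonding capacity review 819 days ago vs limit 730 → not met
4. surety bond $70,000 ≥ $40,000 → met
5. condition 'performs work above three stories' does not hold → requirement n/a → met
6. workers' compensation audit 40 days ago vs limit 60 → met
7. scaffold inspection 267 days ago vs limit 270 → met
8. licensed crane operators 2 ≥ 2 → met
9. fall-protection recertification 33 days ago vs limit 30 → not met
10. workers' compensation coverage $265,000 ≥ $250,000 → met
11. equipment calibration 67 days ago vs limit 45 → not met
Not met: 3, 9, 11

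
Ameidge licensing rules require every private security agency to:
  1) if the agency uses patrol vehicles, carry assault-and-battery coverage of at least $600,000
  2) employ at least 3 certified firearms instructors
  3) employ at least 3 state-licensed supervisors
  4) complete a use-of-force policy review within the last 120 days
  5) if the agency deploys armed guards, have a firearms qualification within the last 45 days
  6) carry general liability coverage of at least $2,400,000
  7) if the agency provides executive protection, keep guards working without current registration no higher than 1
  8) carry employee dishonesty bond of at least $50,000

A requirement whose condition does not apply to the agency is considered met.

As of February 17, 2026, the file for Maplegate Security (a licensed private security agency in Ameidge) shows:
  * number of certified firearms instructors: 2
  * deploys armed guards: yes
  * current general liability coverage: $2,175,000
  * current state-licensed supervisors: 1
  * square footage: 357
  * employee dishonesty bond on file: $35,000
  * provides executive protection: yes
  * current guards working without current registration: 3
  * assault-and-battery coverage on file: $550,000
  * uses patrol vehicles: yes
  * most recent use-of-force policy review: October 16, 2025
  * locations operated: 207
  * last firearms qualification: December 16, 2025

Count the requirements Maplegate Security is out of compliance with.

1. condition 'uses patrol vehicles' holds; assault-and-battery coverage $550,000 < $600,000 → not met
2. certified firearms instructors 2 < 3 → not met
3. state-licensed supervisors 1 < 3 → not met
4. use-of-force policy review 124 days ago vs limit 120 → not met
5. condition 'deploys armed guards' holds; firearms qualification 63 days ago vs limit 45 → not met
6. general liability coverage $2,175,000 < $2,400,000 → not met
7. condition 'provides executive protection' holds; guards working without current registration 3 > 1 → not met
8. employee dishonesty bond $35,000 < $50,000 → not met
Not met: 8 of 8

8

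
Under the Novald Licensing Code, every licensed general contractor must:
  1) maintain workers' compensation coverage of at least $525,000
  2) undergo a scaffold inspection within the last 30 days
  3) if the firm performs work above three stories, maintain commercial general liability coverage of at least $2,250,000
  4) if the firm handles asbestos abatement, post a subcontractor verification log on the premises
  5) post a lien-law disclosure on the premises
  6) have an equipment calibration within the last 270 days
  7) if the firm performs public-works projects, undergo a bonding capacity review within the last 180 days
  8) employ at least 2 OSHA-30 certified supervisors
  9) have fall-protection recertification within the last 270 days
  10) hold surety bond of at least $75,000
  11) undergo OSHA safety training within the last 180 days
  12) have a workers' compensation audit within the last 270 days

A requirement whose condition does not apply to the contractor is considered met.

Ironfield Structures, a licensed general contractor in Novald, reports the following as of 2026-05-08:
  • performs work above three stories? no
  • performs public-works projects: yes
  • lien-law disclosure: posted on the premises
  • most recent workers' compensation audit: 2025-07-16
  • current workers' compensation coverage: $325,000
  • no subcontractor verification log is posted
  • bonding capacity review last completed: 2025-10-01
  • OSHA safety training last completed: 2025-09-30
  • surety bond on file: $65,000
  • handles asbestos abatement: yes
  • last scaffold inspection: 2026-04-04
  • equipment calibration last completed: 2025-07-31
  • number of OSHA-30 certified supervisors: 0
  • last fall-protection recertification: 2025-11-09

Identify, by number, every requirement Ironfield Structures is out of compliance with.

1. workers' compensation coverage $325,000 < $525,000 → not met
2. scaffold inspection 34 days ago vs limit 30 → not met
3. condition 'performs work above three stories' does not hold → requirement n/a → met
4. condition 'handles asbestos abatement' holds; subcontractor verification log absent → not met
5. lien-law disclosure present → met
6. equipment calibration 281 days ago vs limit 270 → not met
7. condition 'performs public-works projects' holds; bonding capacity review 219 days ago vs limit 180 → not met
8. OSHA-30 certified supervisors 0 < 2 → not met
9. fall-protection recertification 180 days ago vs limit 270 → met
10. surety bond $65,000 < $75,000 → not met
11. OSHA safety training 220 days ago vs limit 180 → not met
12. workers' compensation audit 296 days ago vs limit 270 → not met
Not met: 1, 2, 4, 6, 7, 8, 10, 11, 12

1, 2, 4, 6, 7, 8, 10, 11, 12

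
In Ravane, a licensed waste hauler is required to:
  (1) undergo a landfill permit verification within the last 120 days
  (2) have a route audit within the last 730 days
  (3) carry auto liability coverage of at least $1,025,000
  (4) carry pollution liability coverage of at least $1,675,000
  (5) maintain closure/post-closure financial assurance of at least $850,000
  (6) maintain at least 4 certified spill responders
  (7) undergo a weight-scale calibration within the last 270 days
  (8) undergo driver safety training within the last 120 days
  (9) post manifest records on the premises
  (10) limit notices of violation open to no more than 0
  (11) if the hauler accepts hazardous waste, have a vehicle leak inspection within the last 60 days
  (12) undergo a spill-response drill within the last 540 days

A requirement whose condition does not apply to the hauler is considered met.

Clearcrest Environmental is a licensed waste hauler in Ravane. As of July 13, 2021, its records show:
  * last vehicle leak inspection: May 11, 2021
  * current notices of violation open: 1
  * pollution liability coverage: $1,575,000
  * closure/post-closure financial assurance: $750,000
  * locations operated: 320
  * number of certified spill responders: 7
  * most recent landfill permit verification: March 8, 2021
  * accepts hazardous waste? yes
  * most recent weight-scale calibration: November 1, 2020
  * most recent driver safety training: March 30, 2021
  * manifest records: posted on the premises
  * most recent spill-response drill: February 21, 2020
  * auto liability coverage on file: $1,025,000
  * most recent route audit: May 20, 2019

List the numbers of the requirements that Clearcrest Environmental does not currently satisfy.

1, 2, 4, 5, 10, 11

1. landfill permit verification 127 days ago vs limit 120 → not met
2. route audit 785 days ago vs limit 730 → not met
3. auto liability coverage $1,025,000 ≥ $1,025,000 → met
4. pollution liability coverage $1,575,000 < $1,675,000 → not met
5. closure/post-closure financial assurance $750,000 < $850,000 → not met
6. certified spill responders 7 ≥ 4 → met
7. weight-scale calibration 254 days ago vs limit 270 → met
8. driver safety training 105 days ago vs limit 120 → met
9. manifest records present → met
10. notices of violation open 1 > 0 → not met
11. condition 'accepts hazardous waste' holds; vehicle leak inspection 63 days ago vs limit 60 → not met
12. spill-response drill 508 days ago vs limit 540 → met
Not met: 1, 2, 4, 5, 10, 11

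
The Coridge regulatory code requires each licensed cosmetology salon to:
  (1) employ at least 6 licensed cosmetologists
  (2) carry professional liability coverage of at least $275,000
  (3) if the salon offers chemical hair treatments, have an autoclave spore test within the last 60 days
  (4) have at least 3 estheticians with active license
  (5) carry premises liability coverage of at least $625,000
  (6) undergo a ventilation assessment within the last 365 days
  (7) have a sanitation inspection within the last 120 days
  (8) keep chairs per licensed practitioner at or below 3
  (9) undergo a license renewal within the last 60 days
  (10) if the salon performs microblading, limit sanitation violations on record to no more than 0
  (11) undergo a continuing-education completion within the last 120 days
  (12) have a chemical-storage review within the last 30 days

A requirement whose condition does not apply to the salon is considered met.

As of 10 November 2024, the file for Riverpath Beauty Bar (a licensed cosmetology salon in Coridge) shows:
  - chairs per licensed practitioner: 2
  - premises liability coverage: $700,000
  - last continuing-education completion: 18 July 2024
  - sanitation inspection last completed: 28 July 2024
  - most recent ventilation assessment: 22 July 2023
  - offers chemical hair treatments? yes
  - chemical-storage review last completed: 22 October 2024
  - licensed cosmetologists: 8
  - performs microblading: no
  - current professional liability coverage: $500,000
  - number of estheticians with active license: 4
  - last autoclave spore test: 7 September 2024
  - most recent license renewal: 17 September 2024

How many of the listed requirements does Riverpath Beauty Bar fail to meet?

2

1. licensed cosmetologists 8 ≥ 6 → met
2. professional liability coverage $500,000 ≥ $275,000 → met
3. condition 'offers chemical hair treatments' holds; autoclave spore test 64 days ago vs limit 60 → not met
4. estheticians with active license 4 ≥ 3 → met
5. premises liability coverage $700,000 ≥ $625,000 → met
6. ventilation assessment 477 days ago vs limit 365 → not met
7. sanitation inspection 105 days ago vs limit 120 → met
8. chairs per licensed practitioner 2 ≤ 3 → met
9. license renewal 54 days ago vs limit 60 → met
10. condition 'performs microblading' does not hold → requirement n/a → met
11. continuing-education completion 115 days ago vs limit 120 → met
12. chemical-storage review 19 days ago vs limit 30 → met
Not met: 2 of 12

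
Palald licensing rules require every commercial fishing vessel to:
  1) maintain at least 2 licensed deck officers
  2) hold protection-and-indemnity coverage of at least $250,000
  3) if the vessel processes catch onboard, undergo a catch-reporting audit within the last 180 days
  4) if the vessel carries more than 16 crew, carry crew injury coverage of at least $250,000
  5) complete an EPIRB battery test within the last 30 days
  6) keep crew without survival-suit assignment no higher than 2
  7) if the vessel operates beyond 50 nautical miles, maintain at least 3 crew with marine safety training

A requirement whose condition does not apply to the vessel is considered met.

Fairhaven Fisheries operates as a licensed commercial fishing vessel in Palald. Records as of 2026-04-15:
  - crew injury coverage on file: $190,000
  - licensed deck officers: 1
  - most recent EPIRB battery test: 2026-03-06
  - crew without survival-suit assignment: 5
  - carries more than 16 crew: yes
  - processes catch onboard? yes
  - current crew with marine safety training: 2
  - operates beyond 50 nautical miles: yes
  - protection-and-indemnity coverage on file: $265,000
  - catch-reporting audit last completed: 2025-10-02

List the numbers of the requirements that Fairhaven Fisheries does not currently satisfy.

1, 3, 4, 5, 6, 7

1. licensed deck officers 1 < 2 → not met
2. protection-and-indemnity coverage $265,000 ≥ $250,000 → met
3. condition 'processes catch onboard' holds; catch-reporting audit 195 days ago vs limit 180 → not met
4. condition 'carries more than 16 crew' holds; crew injury coverage $190,000 < $250,000 → not met
5. EPIRB battery test 40 days ago vs limit 30 → not met
6. crew without survival-suit assignment 5 > 2 → not met
7. condition 'operates beyond 50 nautical miles' holds; crew with marine safety training 2 < 3 → not met
Not met: 1, 3, 4, 5, 6, 7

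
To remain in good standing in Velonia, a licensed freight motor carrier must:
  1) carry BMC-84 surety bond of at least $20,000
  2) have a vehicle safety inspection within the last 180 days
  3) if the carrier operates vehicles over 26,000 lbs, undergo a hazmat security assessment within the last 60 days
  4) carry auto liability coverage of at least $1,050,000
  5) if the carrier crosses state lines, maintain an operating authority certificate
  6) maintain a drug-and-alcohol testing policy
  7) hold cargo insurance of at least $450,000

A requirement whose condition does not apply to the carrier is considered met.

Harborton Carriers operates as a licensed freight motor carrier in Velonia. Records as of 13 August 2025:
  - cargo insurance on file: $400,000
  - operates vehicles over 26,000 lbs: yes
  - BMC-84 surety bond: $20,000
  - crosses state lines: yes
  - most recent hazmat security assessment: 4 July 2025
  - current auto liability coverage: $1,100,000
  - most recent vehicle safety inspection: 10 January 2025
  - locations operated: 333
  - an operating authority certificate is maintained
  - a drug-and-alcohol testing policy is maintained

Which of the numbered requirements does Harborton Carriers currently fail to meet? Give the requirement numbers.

1. BMC-84 surety bond $20,000 ≥ $20,000 → met
2. vehicle safety inspection 215 days ago vs limit 180 → not met
3. condition 'operates vehicles over 26,000 lbs' holds; hazmat security assessment 40 days ago vs limit 60 → met
4. auto liability coverage $1,100,000 ≥ $1,050,000 → met
5. condition 'crosses state lines' holds; operating authority certificate present → met
6. drug-and-alcohol testing policy present → met
7. cargo insurance $400,000 < $450,000 → not met
Not met: 2, 7

2, 7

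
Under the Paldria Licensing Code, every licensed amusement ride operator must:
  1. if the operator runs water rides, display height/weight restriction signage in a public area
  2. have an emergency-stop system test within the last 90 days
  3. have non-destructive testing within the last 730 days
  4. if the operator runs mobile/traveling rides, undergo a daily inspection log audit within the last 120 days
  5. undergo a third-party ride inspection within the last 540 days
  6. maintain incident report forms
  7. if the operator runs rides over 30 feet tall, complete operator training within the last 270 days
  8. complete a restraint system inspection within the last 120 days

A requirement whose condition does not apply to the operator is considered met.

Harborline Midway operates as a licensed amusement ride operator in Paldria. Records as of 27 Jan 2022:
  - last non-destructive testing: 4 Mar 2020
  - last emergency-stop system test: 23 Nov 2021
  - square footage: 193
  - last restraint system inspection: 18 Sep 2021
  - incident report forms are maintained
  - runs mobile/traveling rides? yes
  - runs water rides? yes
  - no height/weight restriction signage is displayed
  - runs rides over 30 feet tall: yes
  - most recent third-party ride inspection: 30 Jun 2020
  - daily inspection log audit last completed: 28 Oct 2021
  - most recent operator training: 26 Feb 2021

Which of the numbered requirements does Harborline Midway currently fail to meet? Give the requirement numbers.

1. condition 'runs water rides' holds; height/weight restriction signage absent → not met
2. emergency-stop system test 65 days ago vs limit 90 → met
3. non-destructive testing 694 days ago vs limit 730 → met
4. condition 'runs mobile/traveling rides' holds; daily inspection log audit 91 days ago vs limit 120 → met
5. third-party ride inspection 576 days ago vs limit 540 → not met
6. incident report forms present → met
7. condition 'runs rides over 30 feet tall' holds; operator training 335 days ago vs limit 270 → not met
8. restraint system inspection 131 days ago vs limit 120 → not met
Not met: 1, 5, 7, 8

1, 5, 7, 8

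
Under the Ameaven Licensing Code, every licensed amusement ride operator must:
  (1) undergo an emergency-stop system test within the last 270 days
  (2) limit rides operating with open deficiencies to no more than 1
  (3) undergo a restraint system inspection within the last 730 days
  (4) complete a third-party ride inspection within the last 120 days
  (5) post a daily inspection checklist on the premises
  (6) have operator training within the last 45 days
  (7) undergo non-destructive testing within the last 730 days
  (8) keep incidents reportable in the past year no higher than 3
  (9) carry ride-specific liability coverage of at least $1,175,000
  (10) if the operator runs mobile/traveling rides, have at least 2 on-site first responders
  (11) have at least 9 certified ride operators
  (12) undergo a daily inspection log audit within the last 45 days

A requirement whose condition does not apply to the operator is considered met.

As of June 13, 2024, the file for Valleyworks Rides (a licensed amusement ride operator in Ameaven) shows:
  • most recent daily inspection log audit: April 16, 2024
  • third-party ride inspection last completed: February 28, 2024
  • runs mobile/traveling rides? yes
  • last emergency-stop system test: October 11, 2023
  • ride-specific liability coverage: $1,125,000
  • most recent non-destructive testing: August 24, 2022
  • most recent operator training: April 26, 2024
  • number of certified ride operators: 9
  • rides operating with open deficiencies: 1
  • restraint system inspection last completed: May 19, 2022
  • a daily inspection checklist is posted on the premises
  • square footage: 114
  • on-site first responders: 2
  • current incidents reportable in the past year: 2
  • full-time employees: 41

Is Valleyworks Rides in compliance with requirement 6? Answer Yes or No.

6. operator training 48 days ago vs limit 45 → not met

No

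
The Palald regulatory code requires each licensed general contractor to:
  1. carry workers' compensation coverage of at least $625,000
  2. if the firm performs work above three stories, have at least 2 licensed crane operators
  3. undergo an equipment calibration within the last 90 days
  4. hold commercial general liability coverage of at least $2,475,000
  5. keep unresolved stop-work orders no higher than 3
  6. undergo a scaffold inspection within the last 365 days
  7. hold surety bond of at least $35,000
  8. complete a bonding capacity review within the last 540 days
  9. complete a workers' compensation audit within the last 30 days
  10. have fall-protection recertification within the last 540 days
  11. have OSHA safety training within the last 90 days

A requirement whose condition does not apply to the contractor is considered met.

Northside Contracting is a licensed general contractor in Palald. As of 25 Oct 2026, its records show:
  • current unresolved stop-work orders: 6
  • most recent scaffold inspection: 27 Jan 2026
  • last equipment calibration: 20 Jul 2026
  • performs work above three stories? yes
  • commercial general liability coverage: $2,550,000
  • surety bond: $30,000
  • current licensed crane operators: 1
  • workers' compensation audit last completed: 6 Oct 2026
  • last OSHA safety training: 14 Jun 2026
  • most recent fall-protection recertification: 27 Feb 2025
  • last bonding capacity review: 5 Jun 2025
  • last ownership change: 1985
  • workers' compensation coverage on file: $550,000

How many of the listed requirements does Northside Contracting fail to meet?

7

1. workers' compensation coverage $550,000 < $625,000 → not met
2. condition 'performs work above three stories' holds; licensed crane operators 1 < 2 → not met
3. equipment calibration 97 days ago vs limit 90 → not met
4. commercial general liability coverage $2,550,000 ≥ $2,475,000 → met
5. unresolved stop-work orders 6 > 3 → not met
6. scaffold inspection 271 days ago vs limit 365 → met
7. surety bond $30,000 < $35,000 → not met
8. bonding capacity review 507 days ago vs limit 540 → met
9. workers' compensation audit 19 days ago vs limit 30 → met
10. fall-protection recertification 605 days ago vs limit 540 → not met
11. OSHA safety training 133 days ago vs limit 90 → not met
Not met: 7 of 11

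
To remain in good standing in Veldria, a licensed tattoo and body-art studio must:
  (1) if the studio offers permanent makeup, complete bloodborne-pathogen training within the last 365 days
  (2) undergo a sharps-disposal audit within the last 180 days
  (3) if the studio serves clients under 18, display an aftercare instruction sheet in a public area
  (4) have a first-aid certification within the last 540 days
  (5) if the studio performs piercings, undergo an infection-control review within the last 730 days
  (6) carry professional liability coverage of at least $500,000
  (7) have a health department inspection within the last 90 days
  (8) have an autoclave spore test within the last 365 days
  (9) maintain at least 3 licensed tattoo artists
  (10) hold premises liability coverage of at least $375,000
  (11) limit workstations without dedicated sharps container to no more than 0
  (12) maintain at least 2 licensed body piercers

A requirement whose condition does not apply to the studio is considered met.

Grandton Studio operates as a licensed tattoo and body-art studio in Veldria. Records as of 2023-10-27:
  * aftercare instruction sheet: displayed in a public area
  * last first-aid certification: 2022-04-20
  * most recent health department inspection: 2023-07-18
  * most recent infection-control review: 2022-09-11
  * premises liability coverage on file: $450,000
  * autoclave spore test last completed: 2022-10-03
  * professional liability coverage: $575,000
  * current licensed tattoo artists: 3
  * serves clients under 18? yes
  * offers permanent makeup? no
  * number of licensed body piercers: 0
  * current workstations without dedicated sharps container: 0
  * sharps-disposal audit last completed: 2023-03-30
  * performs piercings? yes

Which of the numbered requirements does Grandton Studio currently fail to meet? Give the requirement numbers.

1. condition 'offers permanent makeup' does not hold → requirement n/a → met
2. sharps-disposal audit 211 days ago vs limit 180 → not met
3. condition 'serves clients under 18' holds; aftercare instruction sheet present → met
4. first-aid certification 555 days ago vs limit 540 → not met
5. condition 'performs piercings' holds; infection-control review 411 days ago vs limit 730 → met
6. professional liability coverage $575,000 ≥ $500,000 → met
7. health department inspection 101 days ago vs limit 90 → not met
8. autoclave spore test 389 days ago vs limit 365 → not met
9. licensed tattoo artists 3 ≥ 3 → met
10. premises liability coverage $450,000 ≥ $375,000 → met
11. workstations without dedicated sharps container 0 ≤ 0 → met
12. licensed body piercers 0 < 2 → not met
Not met: 2, 4, 7, 8, 12

2, 4, 7, 8, 12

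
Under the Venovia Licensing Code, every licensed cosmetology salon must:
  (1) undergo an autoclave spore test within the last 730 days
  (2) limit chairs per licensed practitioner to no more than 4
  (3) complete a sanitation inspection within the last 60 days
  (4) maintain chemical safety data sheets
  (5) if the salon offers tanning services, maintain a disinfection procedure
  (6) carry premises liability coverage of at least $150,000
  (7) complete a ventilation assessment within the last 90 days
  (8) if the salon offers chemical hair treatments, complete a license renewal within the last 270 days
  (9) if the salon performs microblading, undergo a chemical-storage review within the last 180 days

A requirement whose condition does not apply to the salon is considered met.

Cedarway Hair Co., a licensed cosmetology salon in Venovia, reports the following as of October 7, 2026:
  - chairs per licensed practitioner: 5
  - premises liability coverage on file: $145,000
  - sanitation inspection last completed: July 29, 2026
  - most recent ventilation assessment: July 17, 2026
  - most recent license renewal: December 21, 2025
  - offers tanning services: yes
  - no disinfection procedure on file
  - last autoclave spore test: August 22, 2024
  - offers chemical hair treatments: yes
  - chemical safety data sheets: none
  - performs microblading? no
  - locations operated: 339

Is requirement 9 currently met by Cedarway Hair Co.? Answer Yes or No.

Yes

9. condition 'performs microblading' does not hold → requirement n/a → met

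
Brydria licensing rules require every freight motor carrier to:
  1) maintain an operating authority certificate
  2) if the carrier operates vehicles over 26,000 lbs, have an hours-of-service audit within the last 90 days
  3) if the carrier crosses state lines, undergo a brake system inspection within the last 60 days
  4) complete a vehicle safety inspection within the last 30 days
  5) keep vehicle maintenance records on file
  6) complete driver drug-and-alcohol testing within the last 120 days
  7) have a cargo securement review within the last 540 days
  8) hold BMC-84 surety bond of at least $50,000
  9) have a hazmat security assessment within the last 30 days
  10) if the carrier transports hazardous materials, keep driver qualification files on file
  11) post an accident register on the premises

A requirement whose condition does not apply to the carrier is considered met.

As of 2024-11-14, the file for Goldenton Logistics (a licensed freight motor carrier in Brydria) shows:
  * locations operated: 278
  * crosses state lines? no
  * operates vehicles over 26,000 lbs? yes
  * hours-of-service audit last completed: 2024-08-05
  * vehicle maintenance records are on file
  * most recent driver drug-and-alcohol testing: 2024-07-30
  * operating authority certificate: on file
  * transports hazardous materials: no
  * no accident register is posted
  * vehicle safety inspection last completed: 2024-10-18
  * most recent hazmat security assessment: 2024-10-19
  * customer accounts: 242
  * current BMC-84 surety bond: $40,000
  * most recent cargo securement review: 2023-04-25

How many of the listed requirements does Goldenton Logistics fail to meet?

4

1. operating authority certificate present → met
2. condition 'operates vehicles over 26,000 lbs' holds; hours-of-service audit 101 days ago vs limit 90 → not met
3. condition 'crosses state lines' does not hold → requirement n/a → met
4. vehicle safety inspection 27 days ago vs limit 30 → met
5. vehicle maintenance records present → met
6. driver drug-and-alcohol testing 107 days ago vs limit 120 → met
7. cargo securement review 569 days ago vs limit 540 → not met
8. BMC-84 surety bond $40,000 < $50,000 → not met
9. hazmat security assessment 26 days ago vs limit 30 → met
10. condition 'transports hazardous materials' does not hold → requirement n/a → met
11. accident register absent → not met
Not met: 4 of 11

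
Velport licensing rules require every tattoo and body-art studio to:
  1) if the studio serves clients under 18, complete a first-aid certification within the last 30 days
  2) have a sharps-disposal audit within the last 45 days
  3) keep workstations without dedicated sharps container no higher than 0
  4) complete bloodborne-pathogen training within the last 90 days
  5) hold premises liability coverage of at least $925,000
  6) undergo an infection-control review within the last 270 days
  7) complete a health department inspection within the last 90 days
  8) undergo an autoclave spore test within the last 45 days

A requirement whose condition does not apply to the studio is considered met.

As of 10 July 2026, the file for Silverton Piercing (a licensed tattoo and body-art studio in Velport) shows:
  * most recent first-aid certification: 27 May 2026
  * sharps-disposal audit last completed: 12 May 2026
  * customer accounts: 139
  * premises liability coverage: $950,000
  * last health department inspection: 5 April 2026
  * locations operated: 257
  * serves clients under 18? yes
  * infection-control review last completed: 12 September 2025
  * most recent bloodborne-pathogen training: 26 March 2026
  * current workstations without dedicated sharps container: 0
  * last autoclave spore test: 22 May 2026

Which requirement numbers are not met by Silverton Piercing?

1, 2, 4, 6, 7, 8

1. condition 'serves clients under 18' holds; first-aid certification 44 days ago vs limit 30 → not met
2. sharps-disposal audit 59 days ago vs limit 45 → not met
3. workstations without dedicated sharps container 0 ≤ 0 → met
4. bloodborne-pathogen training 106 days ago vs limit 90 → not met
5. premises liability coverage $950,000 ≥ $925,000 → met
6. infection-control review 301 days ago vs limit 270 → not met
7. health department inspection 96 days ago vs limit 90 → not met
8. autoclave spore test 49 days ago vs limit 45 → not met
Not met: 1, 2, 4, 6, 7, 8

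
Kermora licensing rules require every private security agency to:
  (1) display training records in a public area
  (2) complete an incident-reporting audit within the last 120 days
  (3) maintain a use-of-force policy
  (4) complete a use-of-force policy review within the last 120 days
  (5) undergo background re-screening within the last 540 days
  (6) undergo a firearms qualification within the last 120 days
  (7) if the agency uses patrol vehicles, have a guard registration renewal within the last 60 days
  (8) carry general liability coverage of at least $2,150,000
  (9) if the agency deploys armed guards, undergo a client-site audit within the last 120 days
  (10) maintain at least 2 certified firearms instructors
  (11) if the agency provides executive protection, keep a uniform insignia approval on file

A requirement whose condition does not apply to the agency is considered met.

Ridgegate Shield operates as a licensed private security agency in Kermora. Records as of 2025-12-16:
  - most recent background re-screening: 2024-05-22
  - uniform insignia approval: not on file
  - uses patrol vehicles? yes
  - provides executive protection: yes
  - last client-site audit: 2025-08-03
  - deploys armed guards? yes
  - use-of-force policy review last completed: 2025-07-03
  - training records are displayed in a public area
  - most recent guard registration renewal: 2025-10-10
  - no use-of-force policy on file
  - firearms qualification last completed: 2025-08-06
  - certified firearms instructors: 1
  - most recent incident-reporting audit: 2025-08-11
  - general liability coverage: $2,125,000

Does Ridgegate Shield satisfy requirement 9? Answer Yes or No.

9. condition 'deploys armed guards' holds; client-site audit 135 days ago vs limit 120 → not met

No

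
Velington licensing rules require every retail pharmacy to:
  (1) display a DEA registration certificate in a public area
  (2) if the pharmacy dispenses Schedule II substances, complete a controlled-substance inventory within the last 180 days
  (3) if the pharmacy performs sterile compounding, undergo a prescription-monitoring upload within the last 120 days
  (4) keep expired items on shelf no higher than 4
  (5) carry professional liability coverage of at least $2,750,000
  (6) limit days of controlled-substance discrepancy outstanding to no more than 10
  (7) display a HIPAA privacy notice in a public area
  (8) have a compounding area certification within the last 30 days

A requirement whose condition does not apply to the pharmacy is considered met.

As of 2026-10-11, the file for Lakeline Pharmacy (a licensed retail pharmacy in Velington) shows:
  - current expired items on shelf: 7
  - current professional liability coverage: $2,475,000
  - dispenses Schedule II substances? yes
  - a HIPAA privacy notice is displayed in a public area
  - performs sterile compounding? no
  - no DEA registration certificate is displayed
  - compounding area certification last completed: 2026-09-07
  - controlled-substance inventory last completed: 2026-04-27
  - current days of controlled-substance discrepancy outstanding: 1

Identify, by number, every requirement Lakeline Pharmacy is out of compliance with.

1, 4, 5, 8

1. DEA registration certificate absent → not met
2. condition 'dispenses Schedule II substances' holds; controlled-substance inventory 167 days ago vs limit 180 → met
3. condition 'performs sterile compounding' does not hold → requirement n/a → met
4. expired items on shelf 7 > 4 → not met
5. professional liability coverage $2,475,000 < $2,750,000 → not met
6. days of controlled-substance discrepancy outstanding 1 ≤ 10 → met
7. HIPAA privacy notice present → met
8. compounding area certification 34 days ago vs limit 30 → not met
Not met: 1, 4, 5, 8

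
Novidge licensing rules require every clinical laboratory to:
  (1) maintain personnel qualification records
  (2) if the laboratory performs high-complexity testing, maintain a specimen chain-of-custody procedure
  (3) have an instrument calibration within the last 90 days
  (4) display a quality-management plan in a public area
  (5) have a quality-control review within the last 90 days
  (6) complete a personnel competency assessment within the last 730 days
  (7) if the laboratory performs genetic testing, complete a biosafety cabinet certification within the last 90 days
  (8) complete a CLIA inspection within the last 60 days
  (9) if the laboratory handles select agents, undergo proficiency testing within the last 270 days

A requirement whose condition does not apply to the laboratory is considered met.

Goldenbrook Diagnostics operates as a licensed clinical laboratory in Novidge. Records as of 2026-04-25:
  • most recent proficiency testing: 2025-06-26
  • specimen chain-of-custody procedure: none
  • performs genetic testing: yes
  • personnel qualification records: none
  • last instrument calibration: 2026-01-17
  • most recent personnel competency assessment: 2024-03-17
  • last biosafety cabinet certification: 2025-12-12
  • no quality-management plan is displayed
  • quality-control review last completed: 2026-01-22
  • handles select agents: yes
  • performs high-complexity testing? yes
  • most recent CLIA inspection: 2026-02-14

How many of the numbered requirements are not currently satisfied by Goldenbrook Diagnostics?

1. personnel qualification records absent → not met
2. condition 'performs high-complexity testing' holds; specimen chain-of-custody procedure absent → not met
3. instrument calibration 98 days ago vs limit 90 → not met
4. quality-management plan absent → not met
5. quality-control review 93 days ago vs limit 90 → not met
6. personnel competency assessment 769 days ago vs limit 730 → not met
7. condition 'performs genetic testing' holds; biosafety cabinet certification 134 days ago vs limit 90 → not met
8. CLIA inspection 70 days ago vs limit 60 → not met
9. condition 'handles select agents' holds; proficiency testing 303 days ago vs limit 270 → not met
Not met: 9 of 9

9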